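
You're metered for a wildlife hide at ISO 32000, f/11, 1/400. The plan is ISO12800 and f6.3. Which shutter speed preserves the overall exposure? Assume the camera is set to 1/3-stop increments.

ISO: 32000 → 25600 → 20000 → 16000 → 12800 — 1 1/3 stops lower (darker).
Aperture: f/11 → f/10 → f/9 → f/8 → f/7.1 → f/6.3 — 1 2/3 stops larger aperture (brighter).
Net change so far: 1/3 stop brighter. Offset with the shutter speed: 1/400 → 1/500.

1/500s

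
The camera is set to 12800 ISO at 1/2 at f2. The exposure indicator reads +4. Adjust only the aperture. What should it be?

f/8

Overexposed by 4 stops → need 4 stops darker.
Aperture: f/2 → f/2.8 → f/4 → f/5.6 → f/8.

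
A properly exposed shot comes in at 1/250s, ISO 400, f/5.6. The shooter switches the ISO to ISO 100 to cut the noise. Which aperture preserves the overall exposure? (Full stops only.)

f/2.8

ISO: 400 → 200 → 100 — 2 stops lower (darker).
Need 2 stops brighter from the aperture: f/5.6 → f/4 → f/2.8.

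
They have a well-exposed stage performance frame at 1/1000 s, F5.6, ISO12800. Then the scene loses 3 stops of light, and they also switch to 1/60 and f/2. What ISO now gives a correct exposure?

Scene light: 3 stops darker.
Shutter speed: 1/1000 → 1/500 → 1/250 → 1/125 → 1/60 — 4 stops longer (brighter).
Aperture: f/5.6 → f/4 → f/2.8 → f/2 — 3 stops larger aperture (brighter).
Net so far: 4 stops brighter. ISO: 12800 → 6400 → 3200 → 1600 → 800.

ISO 800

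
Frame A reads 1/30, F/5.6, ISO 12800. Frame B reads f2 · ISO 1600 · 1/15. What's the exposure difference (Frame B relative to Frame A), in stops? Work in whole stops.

1 stop brighter

Aperture: f/5.6 → f/4 → f/2.8 → f/2 — 3 stops wider (brighter).
Shutter speed: 1/30 → 1/15 — 1 stop longer (brighter).
ISO: 12800 → 6400 → 3200 → 1600 — 3 stops lower (darker).
Net: +3 +1 −3 = +1 stop.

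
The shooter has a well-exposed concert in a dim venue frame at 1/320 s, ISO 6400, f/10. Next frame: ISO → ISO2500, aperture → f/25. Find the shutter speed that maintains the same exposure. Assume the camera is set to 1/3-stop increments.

ISO: 6400 → 5000 → 4000 → 3200 → 2500 — 1 1/3 stops lower (darker).
Aperture: f/10 → f/11 → f/13 → f/14 → f/16 → f/18 → f/20 → f/22 → f/25 — 2 2/3 stops smaller aperture (darker).
Net change so far: 4 stops darker. Offset with the shutter speed: 1/320 → 1/250 → 1/200 → 1/160 → 1/125 → 1/100 → 1/80 → 1/60 → 1/50 → 1/40 → 1/30 → 1/25 → 1/20.

1/20s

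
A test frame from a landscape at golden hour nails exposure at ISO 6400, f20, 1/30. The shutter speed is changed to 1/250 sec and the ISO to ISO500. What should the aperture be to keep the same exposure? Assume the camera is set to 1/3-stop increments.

f/2

Shutter speed: 1/30 → 1/40 → 1/50 → 1/60 → 1/80 → 1/100 → 1/125 → 1/160 → 1/200 → 1/250 — 3 stops faster (darker).
ISO: 6400 → 5000 → 4000 → 3200 → 2500 → 2000 → 1600 → 1250 → 1000 → 800 → 640 → 500 — 3 2/3 stops lower (darker).
Net change so far: 6 2/3 stops darker. Offset with the aperture: f/20 → f/18 → f/16 → f/14 → f/13 → f/11 → f/10 → f/9 → f/8 → f/7.1 → f/6.3 → f/5.6 → f/5 → f/4.5 → f/4 → f/3.5 → f/3.2 → f/2.8 → f/2.5 → f/2.2 → f/2.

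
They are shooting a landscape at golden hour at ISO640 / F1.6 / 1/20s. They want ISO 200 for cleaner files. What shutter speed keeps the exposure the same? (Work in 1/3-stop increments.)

1/6s

ISO: 640 → 500 → 400 → 320 → 250 → 200 — 1 2/3 stops dropped (darker).
Need 1 2/3 stops brighter from the shutter speed: 1/20 → 1/15 → 1/13 → 1/10 → 1/8 → 1/6.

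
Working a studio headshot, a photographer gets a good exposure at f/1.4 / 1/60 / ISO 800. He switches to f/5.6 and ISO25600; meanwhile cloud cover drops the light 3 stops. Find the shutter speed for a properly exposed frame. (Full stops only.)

1/15s

Scene light: 3 stops darker.
Aperture: f/1.4 → f/2 → f/2.8 → f/4 → f/5.6 — 4 stops narrower (darker).
ISO: 800 → 1600 → 3200 → 6400 → 12800 → 25600 — 5 stops higher (brighter).
Net so far: 2 stops darker. Shutter speed: 1/60 → 1/30 → 1/15.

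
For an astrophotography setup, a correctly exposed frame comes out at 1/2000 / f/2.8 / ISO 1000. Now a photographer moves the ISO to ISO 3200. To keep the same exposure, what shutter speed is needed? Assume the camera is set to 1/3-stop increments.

ISO: 1000 → 1250 → 1600 → 2000 → 2500 → 3200 — 1 2/3 stops higher (brighter).
Need 1 2/3 stops darker from the shutter speed: 1/2000 → 1/2500 → 1/3200 → 1/4000 → 1/5000 → 1/6400.

1/6400s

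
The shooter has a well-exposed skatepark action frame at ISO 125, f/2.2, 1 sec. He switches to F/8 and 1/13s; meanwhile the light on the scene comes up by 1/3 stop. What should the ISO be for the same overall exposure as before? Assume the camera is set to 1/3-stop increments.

Scene light: 1/3 stop brighter.
Aperture: f/2.2 → f/2.5 → f/2.8 → f/3.2 → f/3.5 → f/4 → f/4.5 → f/5 → f/5.6 → f/6.3 → f/7.1 → f/8 — 3 2/3 stops narrower (darker).
Shutter speed: 1 → 0.8 → 0.6 → 0.5 → 0.4 → 0.3 → 1/4 → 1/5 → 1/6 → 1/8 → 1/10 → 1/13 — 3 2/3 stops faster (darker).
Net so far: 7 stops darker. ISO: 125 → 160 → 200 → 250 → 320 → 400 → 500 → 640 → 800 → 1000 → 1250 → 1600 → 2000 → 2500 → 3200 → 4000 → 5000 → 6400 → 8000 → 10000 → 12800 → 16000.

ISO 16000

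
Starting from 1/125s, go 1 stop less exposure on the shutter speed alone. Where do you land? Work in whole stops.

Shutter speed: 1/125 → 1/250 — 1 stop faster (darker).

1/250s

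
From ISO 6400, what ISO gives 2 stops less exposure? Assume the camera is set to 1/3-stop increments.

ISO: 6400 → 5000 → 4000 → 3200 → 2500 → 2000 → 1600 — 2 stops lower (darker).

ISO 1600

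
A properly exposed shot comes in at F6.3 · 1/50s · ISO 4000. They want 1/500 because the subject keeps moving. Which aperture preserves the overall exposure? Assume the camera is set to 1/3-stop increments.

f/2

Shutter speed: 1/50 → 1/60 → 1/80 → 1/100 → 1/125 → 1/160 → 1/200 → 1/250 → 1/320 → 1/400 → 1/500 — 3 1/3 stops shorter (darker).
Need 3 1/3 stops brighter from the aperture: f/6.3 → f/5.6 → f/5 → f/4.5 → f/4 → f/3.5 → f/3.2 → f/2.8 → f/2.5 → f/2.2 → f/2.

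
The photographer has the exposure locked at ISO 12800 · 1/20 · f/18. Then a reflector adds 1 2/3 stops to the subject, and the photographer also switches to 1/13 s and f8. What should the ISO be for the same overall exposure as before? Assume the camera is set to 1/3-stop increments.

Scene light: 1 2/3 stops brighter.
Shutter speed: 1/20 → 1/15 → 1/13 — 2/3 stop slower (brighter).
Aperture: f/18 → f/16 → f/14 → f/13 → f/11 → f/10 → f/9 → f/8 — 2 1/3 stops larger aperture (brighter).
Net so far: 4 2/3 stops brighter. ISO: 12800 → 10000 → 8000 → 6400 → 5000 → 4000 → 3200 → 2500 → 2000 → 1600 → 1250 → 1000 → 800 → 640 → 500.

ISO 500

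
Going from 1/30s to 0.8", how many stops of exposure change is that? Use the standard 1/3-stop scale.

1/30 → 1/25 → 1/20 → 1/15 → 1/13 → 1/10 → 1/8 → 1/6 → 1/5 → 1/4 → 0.3 → 0.4 → 0.5 → 0.6 → 0.8 — count the steps: 14 third-stops = 4 2/3 stops.

4 2/3 stops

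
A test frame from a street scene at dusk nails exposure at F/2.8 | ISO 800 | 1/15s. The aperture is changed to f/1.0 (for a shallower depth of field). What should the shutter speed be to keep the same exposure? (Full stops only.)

Aperture: f/2.8 → f/2 → f/1.4 → f/1.0 — 3 stops larger aperture (brighter).
Need 3 stops darker from the shutter speed: 1/15 → 1/30 → 1/60 → 1/125.

1/125s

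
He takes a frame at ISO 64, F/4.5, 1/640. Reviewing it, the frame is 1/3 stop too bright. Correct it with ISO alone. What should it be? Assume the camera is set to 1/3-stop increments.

Overexposed by 1/3 stop → need 1/3 stop darker.
ISO: 64 → 50.

ISO 50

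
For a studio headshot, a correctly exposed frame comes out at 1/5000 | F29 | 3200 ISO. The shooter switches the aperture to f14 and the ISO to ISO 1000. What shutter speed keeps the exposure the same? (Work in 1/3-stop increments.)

Aperture: f/29 → f/25 → f/22 → f/20 → f/18 → f/16 → f/14 — 2 stops larger aperture (brighter).
ISO: 3200 → 2500 → 2000 → 1600 → 1250 → 1000 — 1 2/3 stops lower (darker).
Net change so far: 1/3 stop brighter. Offset with the shutter speed: 1/5000 → 1/6400.

1/6400s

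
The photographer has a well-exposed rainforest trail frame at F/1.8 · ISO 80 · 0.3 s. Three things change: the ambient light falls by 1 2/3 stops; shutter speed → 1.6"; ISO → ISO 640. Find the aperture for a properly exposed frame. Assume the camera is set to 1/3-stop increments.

f/6.3

Scene light: 1 2/3 stops darker.
Shutter speed: 0.3 → 0.4 → 0.5 → 0.6 → 0.8 → 1 → 1.3 → 1.6 — 2 1/3 stops slower (brighter).
ISO: 80 → 100 → 125 → 160 → 200 → 250 → 320 → 400 → 500 → 640 — 3 stops raised (brighter).
Net so far: 3 2/3 stops brighter. Aperture: f/1.8 → f/2 → f/2.2 → f/2.5 → f/2.8 → f/3.2 → f/3.5 → f/4 → f/4.5 → f/5 → f/5.6 → f/6.3.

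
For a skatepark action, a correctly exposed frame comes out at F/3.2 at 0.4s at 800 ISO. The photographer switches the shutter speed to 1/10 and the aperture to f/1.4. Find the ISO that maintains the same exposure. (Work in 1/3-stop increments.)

Shutter speed: 0.4 → 0.3 → 1/4 → 1/5 → 1/6 → 1/8 → 1/10 — 2 stops faster (darker).
Aperture: f/3.2 → f/2.8 → f/2.5 → f/2.2 → f/2 → f/1.8 → f/1.6 → f/1.4 — 2 1/3 stops wider (brighter).
Net change so far: 1/3 stop brighter. Offset with the ISO: 800 → 640.

ISO 640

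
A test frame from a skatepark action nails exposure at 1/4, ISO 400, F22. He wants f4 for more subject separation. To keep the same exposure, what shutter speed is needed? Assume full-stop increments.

1/125s

Aperture: f/22 → f/16 → f/11 → f/8 → f/5.6 → f/4 — 5 stops larger aperture (brighter).
Need 5 stops darker from the shutter speed: 1/4 → 1/8 → 1/15 → 1/30 → 1/60 → 1/125.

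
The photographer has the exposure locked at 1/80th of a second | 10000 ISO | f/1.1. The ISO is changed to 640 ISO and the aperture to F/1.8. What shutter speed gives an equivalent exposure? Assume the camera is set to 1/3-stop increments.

0.5 s

ISO: 10000 → 8000 → 6400 → 5000 → 4000 → 3200 → 2500 → 2000 → 1600 → 1250 → 1000 → 800 → 640 — 4 stops dropped (darker).
Aperture: f/1.1 → f/1.2 → f/1.4 → f/1.6 → f/1.8 — 1 1/3 stops stopped down (darker).
Net change so far: 5 1/3 stops darker. Offset with the shutter speed: 1/80 → 1/60 → 1/50 → 1/40 → 1/30 → 1/25 → 1/20 → 1/15 → 1/13 → 1/10 → 1/8 → 1/6 → 1/5 → 1/4 → 0.3 → 0.4 → 0.5.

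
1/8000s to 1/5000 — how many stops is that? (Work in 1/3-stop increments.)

1/8000 → 1/6400 → 1/5000 — count the steps: 2 third-stops = 2/3 stop.

2/3 stop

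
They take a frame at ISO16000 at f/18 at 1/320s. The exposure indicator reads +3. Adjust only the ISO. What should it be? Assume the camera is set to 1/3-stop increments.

Overexposed by 3 stops → need 3 stops darker.
ISO: 16000 → 12800 → 10000 → 8000 → 6400 → 5000 → 4000 → 3200 → 2500 → 2000.

ISO 2000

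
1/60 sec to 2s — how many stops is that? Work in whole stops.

1/60 → 1/30 → 1/15 → 1/8 → 1/4 → 1/2 → 1 → 2 — count the steps: 7 stops.

7 stops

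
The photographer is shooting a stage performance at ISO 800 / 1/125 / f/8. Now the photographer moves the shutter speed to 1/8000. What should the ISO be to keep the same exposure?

ISO 51200

Shutter speed: 1/125 → 1/250 → 1/500 → 1/1000 → 1/2000 → 1/4000 → 1/8000 — 6 stops shorter (darker).
Need 6 stops brighter from the ISO: 800 → 1600 → 3200 → 6400 → 12800 → 25600 → 51200.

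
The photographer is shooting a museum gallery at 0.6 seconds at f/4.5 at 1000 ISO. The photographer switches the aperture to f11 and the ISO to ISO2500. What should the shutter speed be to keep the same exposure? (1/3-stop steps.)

Aperture: f/4.5 → f/5 → f/5.6 → f/6.3 → f/7.1 → f/8 → f/9 → f/10 → f/11 — 2 2/3 stops narrower (darker).
ISO: 1000 → 1250 → 1600 → 2000 → 2500 — 1 1/3 stops raised (brighter).
Net change so far: 1 1/3 stops darker. Offset with the shutter speed: 0.6 → 0.8 → 1 → 1.3 → 1.6.

1.6 s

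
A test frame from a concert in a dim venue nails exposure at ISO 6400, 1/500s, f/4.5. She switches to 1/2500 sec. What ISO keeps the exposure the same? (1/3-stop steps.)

Shutter speed: 1/500 → 1/640 → 1/800 → 1/1000 → 1/1250 → 1/1600 → 1/2000 → 1/2500 — 2 1/3 stops faster (darker).
Need 2 1/3 stops brighter from the ISO: 6400 → 8000 → 10000 → 12800 → 16000 → 20000 → 25600 → 32000.

ISO 32000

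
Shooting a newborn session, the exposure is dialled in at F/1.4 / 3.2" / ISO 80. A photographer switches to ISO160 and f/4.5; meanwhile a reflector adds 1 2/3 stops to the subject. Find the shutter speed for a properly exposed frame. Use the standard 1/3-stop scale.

Scene light: 1 2/3 stops brighter.
ISO: 80 → 100 → 125 → 160 — 1 stop higher (brighter).
Aperture: f/1.4 → f/1.6 → f/1.8 → f/2 → f/2.2 → f/2.5 → f/2.8 → f/3.2 → f/3.5 → f/4 → f/4.5 — 3 1/3 stops stopped down (darker).
Net so far: 2/3 stop darker. Shutter speed: 3.2 → 4 → 5.

5 s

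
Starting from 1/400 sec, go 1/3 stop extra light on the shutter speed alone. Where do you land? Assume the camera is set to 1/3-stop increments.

Shutter speed: 1/400 → 1/320 — 1/3 stop slower (brighter).

1/320s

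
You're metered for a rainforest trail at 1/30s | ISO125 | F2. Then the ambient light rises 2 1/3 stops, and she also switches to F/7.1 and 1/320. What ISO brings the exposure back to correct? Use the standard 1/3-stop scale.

ISO 3200

Scene light: 2 1/3 stops brighter.
Aperture: f/2 → f/2.2 → f/2.5 → f/2.8 → f/3.2 → f/3.5 → f/4 → f/4.5 → f/5 → f/5.6 → f/6.3 → f/7.1 — 3 2/3 stops smaller aperture (darker).
Shutter speed: 1/30 → 1/40 → 1/50 → 1/60 → 1/80 → 1/100 → 1/125 → 1/160 → 1/200 → 1/250 → 1/320 — 3 1/3 stops shorter (darker).
Net so far: 4 2/3 stops darker. ISO: 125 → 160 → 200 → 250 → 320 → 400 → 500 → 640 → 800 → 1000 → 1250 → 1600 → 2000 → 2500 → 3200.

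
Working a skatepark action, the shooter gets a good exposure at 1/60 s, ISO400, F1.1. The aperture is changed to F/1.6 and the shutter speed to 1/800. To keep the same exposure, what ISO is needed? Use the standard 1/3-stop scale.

Aperture: f/1.1 → f/1.2 → f/1.4 → f/1.6 — 1 stop smaller aperture (darker).
Shutter speed: 1/60 → 1/80 → 1/100 → 1/125 → 1/160 → 1/200 → 1/250 → 1/320 → 1/400 → 1/500 → 1/640 → 1/800 — 3 2/3 stops faster (darker).
Net change so far: 4 2/3 stops darker. Offset with the ISO: 400 → 500 → 640 → 800 → 1000 → 1250 → 1600 → 2000 → 2500 → 3200 → 4000 → 5000 → 6400 → 8000 → 10000.

ISO 10000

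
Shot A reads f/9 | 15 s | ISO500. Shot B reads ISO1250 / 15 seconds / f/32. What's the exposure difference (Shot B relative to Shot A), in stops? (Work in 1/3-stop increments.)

Aperture: f/9 → f/10 → f/11 → f/13 → f/14 → f/16 → f/18 → f/20 → f/22 → f/25 → f/29 → f/32 — 3 2/3 stops narrower (darker).
Shutter speed: unchanged.
ISO: 500 → 640 → 800 → 1000 → 1250 — 1 1/3 stops raised (brighter).
Net: −3 2/3 +1 1/3 = −2 1/3 stops.

2 1/3 stops darker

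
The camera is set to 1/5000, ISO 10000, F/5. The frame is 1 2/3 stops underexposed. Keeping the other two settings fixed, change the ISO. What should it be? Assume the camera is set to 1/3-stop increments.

ISO 32000

Underexposed by 1 2/3 stops → need 1 2/3 stops brighter.
ISO: 10000 → 12800 → 16000 → 20000 → 25600 → 32000.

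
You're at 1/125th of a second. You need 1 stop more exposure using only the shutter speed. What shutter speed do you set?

1/60s

Shutter speed: 1/125 → 1/60 — 1 stop slower (brighter).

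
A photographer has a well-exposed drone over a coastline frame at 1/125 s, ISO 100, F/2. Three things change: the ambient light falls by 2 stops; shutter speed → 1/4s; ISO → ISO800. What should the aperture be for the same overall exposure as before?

f/16

Scene light: 2 stops darker.
Shutter speed: 1/125 → 1/60 → 1/30 → 1/15 → 1/8 → 1/4 — 5 stops longer (brighter).
ISO: 100 → 200 → 400 → 800 — 3 stops raised (brighter).
Net so far: 6 stops brighter. Aperture: f/2 → f/2.8 → f/4 → f/5.6 → f/8 → f/11 → f/16.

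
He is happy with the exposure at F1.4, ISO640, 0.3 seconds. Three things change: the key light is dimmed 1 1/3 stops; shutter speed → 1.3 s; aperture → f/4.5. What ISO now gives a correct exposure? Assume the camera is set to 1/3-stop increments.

Scene light: 1 1/3 stops darker.
Shutter speed: 0.3 → 0.4 → 0.5 → 0.6 → 0.8 → 1 → 1.3 — 2 stops slower (brighter).
Aperture: f/1.4 → f/1.6 → f/1.8 → f/2 → f/2.2 → f/2.5 → f/2.8 → f/3.2 → f/3.5 → f/4 → f/4.5 — 3 1/3 stops narrower (darker).
Net so far: 2 2/3 stops darker. ISO: 640 → 800 → 1000 → 1250 → 1600 → 2000 → 2500 → 3200 → 4000.

ISO 4000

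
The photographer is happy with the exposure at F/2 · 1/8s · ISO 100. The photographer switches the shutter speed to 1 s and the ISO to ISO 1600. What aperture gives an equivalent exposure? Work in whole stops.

f/22

Shutter speed: 1/8 → 1/4 → 1/2 → 1 — 3 stops slower (brighter).
ISO: 100 → 200 → 400 → 800 → 1600 — 4 stops raised (brighter).
Net change so far: 7 stops brighter. Offset with the aperture: f/2 → f/2.8 → f/4 → f/5.6 → f/8 → f/11 → f/16 → f/22.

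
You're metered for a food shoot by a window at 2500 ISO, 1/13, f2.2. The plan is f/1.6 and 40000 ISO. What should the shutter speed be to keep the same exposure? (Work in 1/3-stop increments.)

Aperture: f/2.2 → f/2 → f/1.8 → f/1.6 — 1 stop wider (brighter).
ISO: 2500 → 3200 → 4000 → 5000 → 6400 → 8000 → 10000 → 12800 → 16000 → 20000 → 25600 → 32000 → 40000 — 4 stops higher (brighter).
Net change so far: 5 stops brighter. Offset with the shutter speed: 1/13 → 1/15 → 1/20 → 1/25 → 1/30 → 1/40 → 1/50 → 1/60 → 1/80 → 1/100 → 1/125 → 1/160 → 1/200 → 1/250 → 1/320 → 1/400.

1/400s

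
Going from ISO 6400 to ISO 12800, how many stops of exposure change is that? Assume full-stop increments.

1 stop

6400 → 12800 — count the steps: 1 stop.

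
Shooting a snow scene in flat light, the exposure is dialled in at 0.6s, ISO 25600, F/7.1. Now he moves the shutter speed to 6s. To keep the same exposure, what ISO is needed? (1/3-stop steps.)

ISO 2500

Shutter speed: 0.6 → 0.8 → 1 → 1.3 → 1.6 → 2 → 2.5 → 3.2 → 4 → 5 → 6 — 3 1/3 stops longer (brighter).
Need 3 1/3 stops darker from the ISO: 25600 → 20000 → 16000 → 12800 → 10000 → 8000 → 6400 → 5000 → 4000 → 3200 → 2500.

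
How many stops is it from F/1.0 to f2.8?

3 stops

f/1.0 → f/1.4 → f/2 → f/2.8 — count the steps: 3 stops.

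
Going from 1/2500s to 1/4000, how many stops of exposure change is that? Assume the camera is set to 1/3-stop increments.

1/2500 → 1/3200 → 1/4000 — count the steps: 2 third-stops = 2/3 stop.

2/3 stop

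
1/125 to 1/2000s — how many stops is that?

1/125 → 1/250 → 1/500 → 1/1000 → 1/2000 — count the steps: 4 stops.

4 stops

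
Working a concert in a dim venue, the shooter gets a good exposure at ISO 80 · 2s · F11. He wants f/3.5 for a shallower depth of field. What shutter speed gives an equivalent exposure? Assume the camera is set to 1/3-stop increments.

Aperture: f/11 → f/10 → f/9 → f/8 → f/7.1 → f/6.3 → f/5.6 → f/5 → f/4.5 → f/4 → f/3.5 — 3 1/3 stops wider (brighter).
Need 3 1/3 stops darker from the shutter speed: 2 → 1.6 → 1.3 → 1 → 0.8 → 0.6 → 0.5 → 0.4 → 0.3 → 1/4 → 1/5.

1/5s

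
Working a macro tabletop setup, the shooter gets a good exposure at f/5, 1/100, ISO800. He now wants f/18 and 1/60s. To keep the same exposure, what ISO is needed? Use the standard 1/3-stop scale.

Aperture: f/5 → f/5.6 → f/6.3 → f/7.1 → f/8 → f/9 → f/10 → f/11 → f/13 → f/14 → f/16 → f/18 — 3 2/3 stops smaller aperture (darker).
Shutter speed: 1/100 → 1/80 → 1/60 — 2/3 stop longer (brighter).
Net change so far: 3 stops darker. Offset with the ISO: 800 → 1000 → 1250 → 1600 → 2000 → 2500 → 3200 → 4000 → 5000 → 6400.

ISO 6400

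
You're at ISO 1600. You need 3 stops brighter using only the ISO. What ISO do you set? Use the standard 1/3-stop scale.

ISO: 1600 → 2000 → 2500 → 3200 → 4000 → 5000 → 6400 → 8000 → 10000 → 12800 — 3 stops higher (brighter).

ISO 12800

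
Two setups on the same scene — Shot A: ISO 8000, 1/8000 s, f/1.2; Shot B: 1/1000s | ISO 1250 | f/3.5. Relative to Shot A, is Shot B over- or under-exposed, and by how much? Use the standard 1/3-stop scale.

Aperture: f/1.2 → f/1.4 → f/1.6 → f/1.8 → f/2 → f/2.2 → f/2.5 → f/2.8 → f/3.2 → f/3.5 — 3 stops narrower (darker).
Shutter speed: 1/8000 → 1/6400 → 1/5000 → 1/4000 → 1/3200 → 1/2500 → 1/2000 → 1/1600 → 1/1250 → 1/1000 — 3 stops longer (brighter).
ISO: 8000 → 6400 → 5000 → 4000 → 3200 → 2500 → 2000 → 1600 → 1250 — 2 2/3 stops lower (darker).
Net: −3 +3 −2 2/3 = −2 2/3 stops.

2 2/3 stops darker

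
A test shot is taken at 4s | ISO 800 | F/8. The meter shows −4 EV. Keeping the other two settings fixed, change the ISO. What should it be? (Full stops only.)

Underexposed by 4 stops → need 4 stops brighter.
ISO: 800 → 1600 → 3200 → 6400 → 12800.

ISO 12800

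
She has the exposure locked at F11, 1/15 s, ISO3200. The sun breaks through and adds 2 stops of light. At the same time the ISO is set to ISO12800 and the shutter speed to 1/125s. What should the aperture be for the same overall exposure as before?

Scene light: 2 stops brighter.
ISO: 3200 → 6400 → 12800 — 2 stops higher (brighter).
Shutter speed: 1/15 → 1/30 → 1/60 → 1/125 — 3 stops shorter (darker).
Net so far: 1 stop brighter. Aperture: f/11 → f/16.

f/16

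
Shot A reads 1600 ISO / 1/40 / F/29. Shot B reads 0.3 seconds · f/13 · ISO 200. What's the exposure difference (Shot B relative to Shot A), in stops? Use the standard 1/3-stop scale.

3 stops brighter

Aperture: f/29 → f/25 → f/22 → f/20 → f/18 → f/16 → f/14 → f/13 — 2 1/3 stops larger aperture (brighter).
Shutter speed: 1/40 → 1/30 → 1/25 → 1/20 → 1/15 → 1/13 → 1/10 → 1/8 → 1/6 → 1/5 → 1/4 → 0.3 — 3 2/3 stops longer (brighter).
ISO: 1600 → 1250 → 1000 → 800 → 640 → 500 → 400 → 320 → 250 → 200 — 3 stops lower (darker).
Net: +2 1/3 +3 2/3 −3 = +3 stops.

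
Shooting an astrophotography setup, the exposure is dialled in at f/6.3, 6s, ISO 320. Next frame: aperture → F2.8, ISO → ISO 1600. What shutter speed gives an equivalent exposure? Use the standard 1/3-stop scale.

Aperture: f/6.3 → f/5.6 → f/5 → f/4.5 → f/4 → f/3.5 → f/3.2 → f/2.8 — 2 1/3 stops opened up (brighter).
ISO: 320 → 400 → 500 → 640 → 800 → 1000 → 1250 → 1600 — 2 1/3 stops higher (brighter).
Net change so far: 4 2/3 stops brighter. Offset with the shutter speed: 6 → 5 → 4 → 3.2 → 2.5 → 2 → 1.6 → 1.3 → 1 → 0.8 → 0.6 → 0.5 → 0.4 → 0.3 → 1/4.

1/4s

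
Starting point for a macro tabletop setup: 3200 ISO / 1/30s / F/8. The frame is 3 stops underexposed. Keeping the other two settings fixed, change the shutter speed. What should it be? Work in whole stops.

1/4s

Underexposed by 3 stops → need 3 stops brighter.
Shutter speed: 1/30 → 1/15 → 1/8 → 1/4.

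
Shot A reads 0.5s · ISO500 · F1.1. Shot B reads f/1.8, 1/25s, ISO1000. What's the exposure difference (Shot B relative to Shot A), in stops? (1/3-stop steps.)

4 stops darker

Aperture: f/1.1 → f/1.2 → f/1.4 → f/1.6 → f/1.8 — 1 1/3 stops narrower (darker).
Shutter speed: 0.5 → 0.4 → 0.3 → 1/4 → 1/5 → 1/6 → 1/8 → 1/10 → 1/13 → 1/15 → 1/20 → 1/25 — 3 2/3 stops faster (darker).
ISO: 500 → 640 → 800 → 1000 — 1 stop raised (brighter).
Net: −1 1/3 −3 2/3 +1 = −4 stops.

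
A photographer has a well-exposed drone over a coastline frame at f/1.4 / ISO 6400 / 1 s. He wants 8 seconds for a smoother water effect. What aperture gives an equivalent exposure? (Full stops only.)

f/4

Shutter speed: 1 → 2 → 4 → 8 — 3 stops slower (brighter).
Need 3 stops darker from the aperture: f/1.4 → f/2 → f/2.8 → f/4.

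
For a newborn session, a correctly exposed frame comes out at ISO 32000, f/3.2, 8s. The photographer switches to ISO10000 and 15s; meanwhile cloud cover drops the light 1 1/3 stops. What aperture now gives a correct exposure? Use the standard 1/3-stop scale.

Scene light: 1 1/3 stops darker.
ISO: 32000 → 25600 → 20000 → 16000 → 12800 → 10000 — 1 2/3 stops dropped (darker).
Shutter speed: 8 → 10 → 13 → 15 — 1 stop slower (brighter).
Net so far: 2 stops darker. Aperture: f/3.2 → f/2.8 → f/2.5 → f/2.2 → f/2 → f/1.8 → f/1.6.

f/1.6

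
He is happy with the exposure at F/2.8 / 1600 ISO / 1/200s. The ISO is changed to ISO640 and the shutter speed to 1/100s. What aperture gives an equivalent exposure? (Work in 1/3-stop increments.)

ISO: 1600 → 1250 → 1000 → 800 → 640 — 1 1/3 stops lower (darker).
Shutter speed: 1/200 → 1/160 → 1/125 → 1/100 — 1 stop slower (brighter).
Net change so far: 1/3 stop darker. Offset with the aperture: f/2.8 → f/2.5.

f/2.5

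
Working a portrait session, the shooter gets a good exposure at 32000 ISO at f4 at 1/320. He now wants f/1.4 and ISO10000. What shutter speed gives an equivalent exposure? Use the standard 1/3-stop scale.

1/800s

Aperture: f/4 → f/3.5 → f/3.2 → f/2.8 → f/2.5 → f/2.2 → f/2 → f/1.8 → f/1.6 → f/1.4 — 3 stops opened up (brighter).
ISO: 32000 → 25600 → 20000 → 16000 → 12800 → 10000 — 1 2/3 stops dropped (darker).
Net change so far: 1 1/3 stops brighter. Offset with the shutter speed: 1/320 → 1/400 → 1/500 → 1/640 → 1/800.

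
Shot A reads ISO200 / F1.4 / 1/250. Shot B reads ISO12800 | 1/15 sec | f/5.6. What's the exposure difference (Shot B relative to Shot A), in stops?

Aperture: f/1.4 → f/2 → f/2.8 → f/4 → f/5.6 — 4 stops smaller aperture (darker).
Shutter speed: 1/250 → 1/125 → 1/60 → 1/30 → 1/15 — 4 stops slower (brighter).
ISO: 200 → 400 → 800 → 1600 → 3200 → 6400 → 12800 — 6 stops raised (brighter).
Net: −4 +4 +6 = +6 stops.

6 stops brighter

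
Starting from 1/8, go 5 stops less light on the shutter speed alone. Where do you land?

Shutter speed: 1/8 → 1/15 → 1/30 → 1/60 → 1/125 → 1/250 — 5 stops faster (darker).

1/250s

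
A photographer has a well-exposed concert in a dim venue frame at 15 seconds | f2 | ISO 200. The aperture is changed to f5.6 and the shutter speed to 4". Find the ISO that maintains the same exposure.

Aperture: f/2 → f/2.8 → f/4 → f/5.6 — 3 stops stopped down (darker).
Shutter speed: 15 → 8 → 4 — 2 stops shorter (darker).
Net change so far: 5 stops darker. Offset with the ISO: 200 → 400 → 800 → 1600 → 3200 → 6400.

ISO 6400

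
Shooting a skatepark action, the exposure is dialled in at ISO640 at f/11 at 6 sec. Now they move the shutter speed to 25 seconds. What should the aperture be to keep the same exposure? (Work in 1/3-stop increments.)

Shutter speed: 6 → 8 → 10 → 13 → 15 → 20 → 25 — 2 stops slower (brighter).
Need 2 stops darker from the aperture: f/11 → f/13 → f/14 → f/16 → f/18 → f/20 → f/22.

f/22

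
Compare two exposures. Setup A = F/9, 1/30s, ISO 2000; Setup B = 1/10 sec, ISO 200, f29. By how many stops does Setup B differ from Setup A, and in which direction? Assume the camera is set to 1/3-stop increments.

5 stops darker

Aperture: f/9 → f/10 → f/11 → f/13 → f/14 → f/16 → f/18 → f/20 → f/22 → f/25 → f/29 — 3 1/3 stops narrower (darker).
Shutter speed: 1/30 → 1/25 → 1/20 → 1/15 → 1/13 → 1/10 — 1 2/3 stops slower (brighter).
ISO: 2000 → 1600 → 1250 → 1000 → 800 → 640 → 500 → 400 → 320 → 250 → 200 — 3 1/3 stops lower (darker).
Net: −3 1/3 +1 2/3 −3 1/3 = −5 stops.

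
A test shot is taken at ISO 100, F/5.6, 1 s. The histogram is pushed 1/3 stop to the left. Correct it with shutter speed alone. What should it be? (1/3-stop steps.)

1.3 s

Underexposed by 1/3 stop → need 1/3 stop brighter.
Shutter speed: 1 → 1.3.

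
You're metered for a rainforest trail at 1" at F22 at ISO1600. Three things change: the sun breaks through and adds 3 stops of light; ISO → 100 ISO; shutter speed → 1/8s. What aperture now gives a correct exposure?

f/5.6

Scene light: 3 stops brighter.
ISO: 1600 → 800 → 400 → 200 → 100 — 4 stops lower (darker).
Shutter speed: 1 → 1/2 → 1/4 → 1/8 — 3 stops faster (darker).
Net so far: 4 stops darker. Aperture: f/22 → f/16 → f/11 → f/8 → f/5.6.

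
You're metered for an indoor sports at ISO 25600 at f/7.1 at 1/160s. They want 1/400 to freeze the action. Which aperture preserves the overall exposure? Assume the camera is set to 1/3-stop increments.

f/4.5

Shutter speed: 1/160 → 1/200 → 1/250 → 1/320 → 1/400 — 1 1/3 stops shorter (darker).
Need 1 1/3 stops brighter from the aperture: f/7.1 → f/6.3 → f/5.6 → f/5 → f/4.5.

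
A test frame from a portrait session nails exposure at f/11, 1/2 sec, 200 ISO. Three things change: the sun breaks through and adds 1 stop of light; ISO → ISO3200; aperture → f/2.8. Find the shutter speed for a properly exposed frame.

1/1000s

Scene light: 1 stop brighter.
ISO: 200 → 400 → 800 → 1600 → 3200 — 4 stops raised (brighter).
Aperture: f/11 → f/8 → f/5.6 → f/4 → f/2.8 — 4 stops opened up (brighter).
Net so far: 9 stops brighter. Shutter speed: 1/2 → 1/4 → 1/8 → 1/15 → 1/30 → 1/60 → 1/125 → 1/250 → 1/500 → 1/1000.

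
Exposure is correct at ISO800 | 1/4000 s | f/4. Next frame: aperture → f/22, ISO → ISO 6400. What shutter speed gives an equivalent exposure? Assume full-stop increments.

Aperture: f/4 → f/5.6 → f/8 → f/11 → f/16 → f/22 — 5 stops smaller aperture (darker).
ISO: 800 → 1600 → 3200 → 6400 — 3 stops higher (brighter).
Net change so far: 2 stops darker. Offset with the shutter speed: 1/4000 → 1/2000 → 1/1000.

1/1000s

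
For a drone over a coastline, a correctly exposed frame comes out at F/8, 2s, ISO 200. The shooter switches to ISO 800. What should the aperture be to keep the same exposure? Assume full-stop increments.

ISO: 200 → 400 → 800 — 2 stops raised (brighter).
Need 2 stops darker from the aperture: f/8 → f/11 → f/16.

f/16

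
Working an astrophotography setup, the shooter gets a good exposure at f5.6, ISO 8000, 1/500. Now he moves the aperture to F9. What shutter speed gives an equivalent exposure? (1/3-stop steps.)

1/200s

Aperture: f/5.6 → f/6.3 → f/7.1 → f/8 → f/9 — 1 1/3 stops smaller aperture (darker).
Need 1 1/3 stops brighter from the shutter speed: 1/500 → 1/400 → 1/320 → 1/250 → 1/200.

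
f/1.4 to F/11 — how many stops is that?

6 stops

f/1.4 → f/2 → f/2.8 → f/4 → f/5.6 → f/8 → f/11 — count the steps: 6 stops.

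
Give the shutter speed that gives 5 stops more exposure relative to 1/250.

1/8s

Shutter speed: 1/250 → 1/125 → 1/60 → 1/30 → 1/15 → 1/8 — 5 stops longer (brighter).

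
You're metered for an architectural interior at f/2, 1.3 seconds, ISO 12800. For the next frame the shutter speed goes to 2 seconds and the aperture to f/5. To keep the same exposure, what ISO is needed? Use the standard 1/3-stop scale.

ISO 51200

Shutter speed: 1.3 → 1.6 → 2 — 2/3 stop slower (brighter).
Aperture: f/2 → f/2.2 → f/2.5 → f/2.8 → f/3.2 → f/3.5 → f/4 → f/4.5 → f/5 — 2 2/3 stops stopped down (darker).
Net change so far: 2 stops darker. Offset with the ISO: 12800 → 16000 → 20000 → 25600 → 32000 → 40000 → 51200.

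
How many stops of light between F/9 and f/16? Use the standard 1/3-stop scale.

1 2/3 stops

f/9 → f/10 → f/11 → f/13 → f/14 → f/16 — count the steps: 5 third-stops = 1 2/3 stops.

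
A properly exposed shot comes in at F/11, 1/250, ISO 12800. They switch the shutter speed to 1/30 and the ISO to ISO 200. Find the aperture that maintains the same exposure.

Shutter speed: 1/250 → 1/125 → 1/60 → 1/30 — 3 stops slower (brighter).
ISO: 12800 → 6400 → 3200 → 1600 → 800 → 400 → 200 — 6 stops lower (darker).
Net change so far: 3 stops darker. Offset with the aperture: f/11 → f/8 → f/5.6 → f/4.

f/4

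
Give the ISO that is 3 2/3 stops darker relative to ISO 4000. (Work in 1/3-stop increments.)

ISO 320

ISO: 4000 → 3200 → 2500 → 2000 → 1600 → 1250 → 1000 → 800 → 640 → 500 → 400 → 320 — 3 2/3 stops lower (darker).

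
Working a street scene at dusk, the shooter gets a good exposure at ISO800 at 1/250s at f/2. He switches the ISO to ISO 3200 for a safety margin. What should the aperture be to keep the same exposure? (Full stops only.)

f/4

ISO: 800 → 1600 → 3200 — 2 stops higher (brighter).
Need 2 stops darker from the aperture: f/2 → f/2.8 → f/4.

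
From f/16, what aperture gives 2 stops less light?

f/32

Aperture: f/16 → f/22 → f/32 — 2 stops narrower (darker).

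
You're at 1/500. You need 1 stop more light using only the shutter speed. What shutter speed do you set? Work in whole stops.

1/250s

Shutter speed: 1/500 → 1/250 — 1 stop slower (brighter).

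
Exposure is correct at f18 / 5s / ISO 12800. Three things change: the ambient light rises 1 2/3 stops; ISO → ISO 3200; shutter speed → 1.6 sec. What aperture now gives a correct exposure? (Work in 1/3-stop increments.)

Scene light: 1 2/3 stops brighter.
ISO: 12800 → 10000 → 8000 → 6400 → 5000 → 4000 → 3200 — 2 stops dropped (darker).
Shutter speed: 5 → 4 → 3.2 → 2.5 → 2 → 1.6 — 1 2/3 stops shorter (darker).
Net so far: 2 stops darker. Aperture: f/18 → f/16 → f/14 → f/13 → f/11 → f/10 → f/9.

f/9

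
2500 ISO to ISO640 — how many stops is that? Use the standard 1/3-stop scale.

2500 → 2000 → 1600 → 1250 → 1000 → 800 → 640 — count the steps: 6 third-stops = 2 stops.

2 stops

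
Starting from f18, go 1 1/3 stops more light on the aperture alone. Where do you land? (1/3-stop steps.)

f/11

Aperture: f/18 → f/16 → f/14 → f/13 → f/11 — 1 1/3 stops wider (brighter).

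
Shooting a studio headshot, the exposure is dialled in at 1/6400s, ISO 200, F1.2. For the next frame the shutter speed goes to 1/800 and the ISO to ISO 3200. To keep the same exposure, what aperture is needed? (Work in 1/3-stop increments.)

f/14

Shutter speed: 1/6400 → 1/5000 → 1/4000 → 1/3200 → 1/2500 → 1/2000 → 1/1600 → 1/1250 → 1/1000 → 1/800 — 3 stops longer (brighter).
ISO: 200 → 250 → 320 → 400 → 500 → 640 → 800 → 1000 → 1250 → 1600 → 2000 → 2500 → 3200 — 4 stops higher (brighter).
Net change so far: 7 stops brighter. Offset with the aperture: f/1.2 → f/1.4 → f/1.6 → f/1.8 → f/2 → f/2.2 → f/2.5 → f/2.8 → f/3.2 → f/3.5 → f/4 → f/4.5 → f/5 → f/5.6 → f/6.3 → f/7.1 → f/8 → f/9 → f/10 → f/11 → f/13 → f/14.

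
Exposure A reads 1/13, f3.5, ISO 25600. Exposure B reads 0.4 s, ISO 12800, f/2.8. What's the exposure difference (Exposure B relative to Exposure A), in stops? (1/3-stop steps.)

2 stops brighter

Aperture: f/3.5 → f/3.2 → f/2.8 — 2/3 stop wider (brighter).
Shutter speed: 1/13 → 1/10 → 1/8 → 1/6 → 1/5 → 1/4 → 0.3 → 0.4 — 2 1/3 stops slower (brighter).
ISO: 25600 → 20000 → 16000 → 12800 — 1 stop dropped (darker).
Net: +2/3 +2 1/3 −1 = +2 stops.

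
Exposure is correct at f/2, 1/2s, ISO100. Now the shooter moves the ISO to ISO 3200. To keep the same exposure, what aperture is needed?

ISO: 100 → 200 → 400 → 800 → 1600 → 3200 — 5 stops higher (brighter).
Need 5 stops darker from the aperture: f/2 → f/2.8 → f/4 → f/5.6 → f/8 → f/11.

f/11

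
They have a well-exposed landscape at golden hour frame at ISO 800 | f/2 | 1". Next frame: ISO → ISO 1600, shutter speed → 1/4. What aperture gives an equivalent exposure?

f/1.4

ISO: 800 → 1600 — 1 stop higher (brighter).
Shutter speed: 1 → 1/2 → 1/4 — 2 stops shorter (darker).
Net change so far: 1 stop darker. Offset with the aperture: f/2 → f/1.4.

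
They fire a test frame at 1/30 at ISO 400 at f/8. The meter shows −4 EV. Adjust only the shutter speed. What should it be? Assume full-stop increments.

Underexposed by 4 stops → need 4 stops brighter.
Shutter speed: 1/30 → 1/15 → 1/8 → 1/4 → 1/2.

1/2s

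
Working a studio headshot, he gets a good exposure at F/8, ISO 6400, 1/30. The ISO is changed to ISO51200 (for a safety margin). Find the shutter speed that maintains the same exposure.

1/250s

ISO: 6400 → 12800 → 25600 → 51200 — 3 stops higher (brighter).
Need 3 stops darker from the shutter speed: 1/30 → 1/60 → 1/125 → 1/250.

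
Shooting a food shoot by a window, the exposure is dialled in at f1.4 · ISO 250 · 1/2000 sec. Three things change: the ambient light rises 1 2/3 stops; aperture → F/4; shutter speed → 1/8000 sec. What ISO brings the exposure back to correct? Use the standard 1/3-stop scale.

ISO 2500

Scene light: 1 2/3 stops brighter.
Aperture: f/1.4 → f/1.6 → f/1.8 → f/2 → f/2.2 → f/2.5 → f/2.8 → f/3.2 → f/3.5 → f/4 — 3 stops stopped down (darker).
Shutter speed: 1/2000 → 1/2500 → 1/3200 → 1/4000 → 1/5000 → 1/6400 → 1/8000 — 2 stops faster (darker).
Net so far: 3 1/3 stops darker. ISO: 250 → 320 → 400 → 500 → 640 → 800 → 1000 → 1250 → 1600 → 2000 → 2500.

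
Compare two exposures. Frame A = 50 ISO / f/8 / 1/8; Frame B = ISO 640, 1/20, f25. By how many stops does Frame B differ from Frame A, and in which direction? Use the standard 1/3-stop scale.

Aperture: f/8 → f/9 → f/10 → f/11 → f/13 → f/14 → f/16 → f/18 → f/20 → f/22 → f/25 — 3 1/3 stops narrower (darker).
Shutter speed: 1/8 → 1/10 → 1/13 → 1/15 → 1/20 — 1 1/3 stops shorter (darker).
ISO: 50 → 64 → 80 → 100 → 125 → 160 → 200 → 250 → 320 → 400 → 500 → 640 — 3 2/3 stops raised (brighter).
Net: −3 1/3 −1 1/3 +3 2/3 = −1 stop.

1 stop darker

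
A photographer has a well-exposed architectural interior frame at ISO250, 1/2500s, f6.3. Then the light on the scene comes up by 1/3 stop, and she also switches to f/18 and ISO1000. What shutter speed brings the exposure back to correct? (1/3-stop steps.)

1/1600s

Scene light: 1/3 stop brighter.
Aperture: f/6.3 → f/7.1 → f/8 → f/9 → f/10 → f/11 → f/13 → f/14 → f/16 → f/18 — 3 stops smaller aperture (darker).
ISO: 250 → 320 → 400 → 500 → 640 → 800 → 1000 — 2 stops raised (brighter).
Net so far: 2/3 stop darker. Shutter speed: 1/2500 → 1/2000 → 1/1600.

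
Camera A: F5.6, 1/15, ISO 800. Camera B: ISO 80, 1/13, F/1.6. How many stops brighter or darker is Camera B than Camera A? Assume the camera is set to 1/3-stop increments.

2/3 stop brighter

Aperture: f/5.6 → f/5 → f/4.5 → f/4 → f/3.5 → f/3.2 → f/2.8 → f/2.5 → f/2.2 → f/2 → f/1.8 → f/1.6 — 3 2/3 stops opened up (brighter).
Shutter speed: 1/15 → 1/13 — 1/3 stop slower (brighter).
ISO: 800 → 640 → 500 → 400 → 320 → 250 → 200 → 160 → 125 → 100 → 80 — 3 1/3 stops lower (darker).
Net: +3 2/3 +1/3 −3 1/3 = +2/3 stops.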